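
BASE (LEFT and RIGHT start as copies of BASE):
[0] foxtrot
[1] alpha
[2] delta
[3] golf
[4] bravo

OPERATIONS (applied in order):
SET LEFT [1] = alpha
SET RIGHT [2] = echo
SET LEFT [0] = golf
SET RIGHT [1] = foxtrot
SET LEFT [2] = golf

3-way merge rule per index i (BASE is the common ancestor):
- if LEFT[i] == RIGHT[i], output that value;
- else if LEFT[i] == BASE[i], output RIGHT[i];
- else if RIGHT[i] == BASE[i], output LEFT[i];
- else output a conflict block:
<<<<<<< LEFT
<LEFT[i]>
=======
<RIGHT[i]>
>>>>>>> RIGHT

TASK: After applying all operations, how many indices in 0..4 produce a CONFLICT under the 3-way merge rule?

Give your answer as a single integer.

Answer: 1

Derivation:
Final LEFT:  [golf, alpha, golf, golf, bravo]
Final RIGHT: [foxtrot, foxtrot, echo, golf, bravo]
i=0: L=golf, R=foxtrot=BASE -> take LEFT -> golf
i=1: L=alpha=BASE, R=foxtrot -> take RIGHT -> foxtrot
i=2: BASE=delta L=golf R=echo all differ -> CONFLICT
i=3: L=golf R=golf -> agree -> golf
i=4: L=bravo R=bravo -> agree -> bravo
Conflict count: 1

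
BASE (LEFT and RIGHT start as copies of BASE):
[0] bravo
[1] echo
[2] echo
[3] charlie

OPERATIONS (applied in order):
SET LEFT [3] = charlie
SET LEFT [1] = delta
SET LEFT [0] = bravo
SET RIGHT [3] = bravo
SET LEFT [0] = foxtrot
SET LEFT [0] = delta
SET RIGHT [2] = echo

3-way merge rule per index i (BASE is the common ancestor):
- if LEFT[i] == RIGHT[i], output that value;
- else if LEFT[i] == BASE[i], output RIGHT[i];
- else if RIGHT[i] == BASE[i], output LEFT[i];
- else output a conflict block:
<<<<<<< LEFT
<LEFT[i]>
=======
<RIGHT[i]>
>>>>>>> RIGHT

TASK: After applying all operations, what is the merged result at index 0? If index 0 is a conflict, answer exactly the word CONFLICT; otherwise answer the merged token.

Final LEFT:  [delta, delta, echo, charlie]
Final RIGHT: [bravo, echo, echo, bravo]
i=0: L=delta, R=bravo=BASE -> take LEFT -> delta
i=1: L=delta, R=echo=BASE -> take LEFT -> delta
i=2: L=echo R=echo -> agree -> echo
i=3: L=charlie=BASE, R=bravo -> take RIGHT -> bravo
Index 0 -> delta

Answer: delta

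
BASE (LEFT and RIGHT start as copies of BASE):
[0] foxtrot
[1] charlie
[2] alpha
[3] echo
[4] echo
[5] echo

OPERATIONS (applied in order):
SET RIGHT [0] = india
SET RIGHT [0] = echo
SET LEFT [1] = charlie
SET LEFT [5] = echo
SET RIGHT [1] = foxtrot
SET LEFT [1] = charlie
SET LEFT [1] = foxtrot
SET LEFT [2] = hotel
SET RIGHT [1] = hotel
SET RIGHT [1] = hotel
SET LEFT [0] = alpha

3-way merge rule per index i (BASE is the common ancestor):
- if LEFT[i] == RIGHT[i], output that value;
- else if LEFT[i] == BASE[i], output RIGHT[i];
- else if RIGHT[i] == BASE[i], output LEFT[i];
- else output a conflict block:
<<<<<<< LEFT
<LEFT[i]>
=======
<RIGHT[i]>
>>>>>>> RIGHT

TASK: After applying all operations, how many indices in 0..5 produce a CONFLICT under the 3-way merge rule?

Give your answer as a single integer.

Final LEFT:  [alpha, foxtrot, hotel, echo, echo, echo]
Final RIGHT: [echo, hotel, alpha, echo, echo, echo]
i=0: BASE=foxtrot L=alpha R=echo all differ -> CONFLICT
i=1: BASE=charlie L=foxtrot R=hotel all differ -> CONFLICT
i=2: L=hotel, R=alpha=BASE -> take LEFT -> hotel
i=3: L=echo R=echo -> agree -> echo
i=4: L=echo R=echo -> agree -> echo
i=5: L=echo R=echo -> agree -> echo
Conflict count: 2

Answer: 2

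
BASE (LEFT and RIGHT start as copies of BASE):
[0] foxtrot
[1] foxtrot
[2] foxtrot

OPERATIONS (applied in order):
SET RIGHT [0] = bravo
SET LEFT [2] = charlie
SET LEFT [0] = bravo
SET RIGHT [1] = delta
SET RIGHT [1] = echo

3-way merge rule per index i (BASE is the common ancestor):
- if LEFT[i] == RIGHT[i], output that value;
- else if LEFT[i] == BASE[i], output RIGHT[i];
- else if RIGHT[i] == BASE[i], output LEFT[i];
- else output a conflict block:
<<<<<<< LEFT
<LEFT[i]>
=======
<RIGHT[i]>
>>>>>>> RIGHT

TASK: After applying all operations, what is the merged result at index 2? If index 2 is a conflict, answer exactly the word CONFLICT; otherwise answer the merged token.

Final LEFT:  [bravo, foxtrot, charlie]
Final RIGHT: [bravo, echo, foxtrot]
i=0: L=bravo R=bravo -> agree -> bravo
i=1: L=foxtrot=BASE, R=echo -> take RIGHT -> echo
i=2: L=charlie, R=foxtrot=BASE -> take LEFT -> charlie
Index 2 -> charlie

Answer: charlie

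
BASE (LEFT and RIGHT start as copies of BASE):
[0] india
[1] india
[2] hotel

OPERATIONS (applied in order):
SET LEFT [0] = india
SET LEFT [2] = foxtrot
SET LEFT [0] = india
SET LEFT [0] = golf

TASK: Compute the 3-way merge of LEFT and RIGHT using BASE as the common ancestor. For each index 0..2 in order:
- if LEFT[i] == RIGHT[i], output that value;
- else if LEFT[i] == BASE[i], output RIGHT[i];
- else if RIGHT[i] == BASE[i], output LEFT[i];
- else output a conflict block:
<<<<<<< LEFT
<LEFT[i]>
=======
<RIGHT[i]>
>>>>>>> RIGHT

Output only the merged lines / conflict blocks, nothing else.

Answer: golf
india
foxtrot

Derivation:
Final LEFT:  [golf, india, foxtrot]
Final RIGHT: [india, india, hotel]
i=0: L=golf, R=india=BASE -> take LEFT -> golf
i=1: L=india R=india -> agree -> india
i=2: L=foxtrot, R=hotel=BASE -> take LEFT -> foxtrot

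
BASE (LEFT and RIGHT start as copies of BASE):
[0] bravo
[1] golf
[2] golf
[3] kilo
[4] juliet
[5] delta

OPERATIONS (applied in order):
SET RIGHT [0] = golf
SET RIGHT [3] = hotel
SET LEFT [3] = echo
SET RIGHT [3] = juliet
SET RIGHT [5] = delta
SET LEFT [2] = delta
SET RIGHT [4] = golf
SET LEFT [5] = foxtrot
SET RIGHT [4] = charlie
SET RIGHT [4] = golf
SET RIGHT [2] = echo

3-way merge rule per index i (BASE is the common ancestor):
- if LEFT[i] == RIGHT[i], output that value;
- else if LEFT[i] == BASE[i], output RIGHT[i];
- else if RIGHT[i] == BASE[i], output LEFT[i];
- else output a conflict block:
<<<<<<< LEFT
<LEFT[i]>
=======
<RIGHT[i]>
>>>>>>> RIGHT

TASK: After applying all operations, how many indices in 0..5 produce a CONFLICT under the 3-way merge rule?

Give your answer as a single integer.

Answer: 2

Derivation:
Final LEFT:  [bravo, golf, delta, echo, juliet, foxtrot]
Final RIGHT: [golf, golf, echo, juliet, golf, delta]
i=0: L=bravo=BASE, R=golf -> take RIGHT -> golf
i=1: L=golf R=golf -> agree -> golf
i=2: BASE=golf L=delta R=echo all differ -> CONFLICT
i=3: BASE=kilo L=echo R=juliet all differ -> CONFLICT
i=4: L=juliet=BASE, R=golf -> take RIGHT -> golf
i=5: L=foxtrot, R=delta=BASE -> take LEFT -> foxtrot
Conflict count: 2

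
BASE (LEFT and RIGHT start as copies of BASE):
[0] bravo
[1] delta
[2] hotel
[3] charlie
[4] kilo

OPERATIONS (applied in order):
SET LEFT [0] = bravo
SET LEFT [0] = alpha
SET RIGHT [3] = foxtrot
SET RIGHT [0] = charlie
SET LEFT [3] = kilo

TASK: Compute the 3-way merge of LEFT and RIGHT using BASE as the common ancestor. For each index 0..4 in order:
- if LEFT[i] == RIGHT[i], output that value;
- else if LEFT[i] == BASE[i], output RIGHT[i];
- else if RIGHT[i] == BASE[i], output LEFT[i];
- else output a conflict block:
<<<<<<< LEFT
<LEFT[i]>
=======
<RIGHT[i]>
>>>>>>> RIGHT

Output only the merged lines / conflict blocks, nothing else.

Final LEFT:  [alpha, delta, hotel, kilo, kilo]
Final RIGHT: [charlie, delta, hotel, foxtrot, kilo]
i=0: BASE=bravo L=alpha R=charlie all differ -> CONFLICT
i=1: L=delta R=delta -> agree -> delta
i=2: L=hotel R=hotel -> agree -> hotel
i=3: BASE=charlie L=kilo R=foxtrot all differ -> CONFLICT
i=4: L=kilo R=kilo -> agree -> kilo

Answer: <<<<<<< LEFT
alpha
=======
charlie
>>>>>>> RIGHT
delta
hotel
<<<<<<< LEFT
kilo
=======
foxtrot
>>>>>>> RIGHT
kilo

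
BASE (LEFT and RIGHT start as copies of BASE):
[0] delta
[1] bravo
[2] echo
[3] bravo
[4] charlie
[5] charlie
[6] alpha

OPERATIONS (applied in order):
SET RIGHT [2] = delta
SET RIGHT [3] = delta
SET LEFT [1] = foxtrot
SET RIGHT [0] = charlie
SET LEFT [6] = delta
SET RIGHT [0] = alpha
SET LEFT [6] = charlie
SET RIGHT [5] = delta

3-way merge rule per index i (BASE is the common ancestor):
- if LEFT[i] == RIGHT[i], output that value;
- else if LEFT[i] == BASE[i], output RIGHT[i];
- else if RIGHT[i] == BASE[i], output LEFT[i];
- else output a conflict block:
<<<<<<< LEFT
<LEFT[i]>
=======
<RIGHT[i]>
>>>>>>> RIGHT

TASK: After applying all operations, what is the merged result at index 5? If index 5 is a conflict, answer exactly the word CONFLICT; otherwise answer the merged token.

Final LEFT:  [delta, foxtrot, echo, bravo, charlie, charlie, charlie]
Final RIGHT: [alpha, bravo, delta, delta, charlie, delta, alpha]
i=0: L=delta=BASE, R=alpha -> take RIGHT -> alpha
i=1: L=foxtrot, R=bravo=BASE -> take LEFT -> foxtrot
i=2: L=echo=BASE, R=delta -> take RIGHT -> delta
i=3: L=bravo=BASE, R=delta -> take RIGHT -> delta
i=4: L=charlie R=charlie -> agree -> charlie
i=5: L=charlie=BASE, R=delta -> take RIGHT -> delta
i=6: L=charlie, R=alpha=BASE -> take LEFT -> charlie
Index 5 -> delta

Answer: delta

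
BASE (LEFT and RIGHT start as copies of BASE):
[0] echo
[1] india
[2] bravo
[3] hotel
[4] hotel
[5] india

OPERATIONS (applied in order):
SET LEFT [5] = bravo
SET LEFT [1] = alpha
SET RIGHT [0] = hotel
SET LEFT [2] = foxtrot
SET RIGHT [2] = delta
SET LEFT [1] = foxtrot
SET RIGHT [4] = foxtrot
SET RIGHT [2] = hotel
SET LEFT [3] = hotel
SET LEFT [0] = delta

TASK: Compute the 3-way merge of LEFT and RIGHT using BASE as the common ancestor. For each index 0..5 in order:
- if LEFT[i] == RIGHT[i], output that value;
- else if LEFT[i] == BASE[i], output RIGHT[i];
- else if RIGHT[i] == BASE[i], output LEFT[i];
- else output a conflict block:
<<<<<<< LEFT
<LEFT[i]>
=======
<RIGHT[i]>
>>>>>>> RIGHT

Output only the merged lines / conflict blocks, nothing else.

Final LEFT:  [delta, foxtrot, foxtrot, hotel, hotel, bravo]
Final RIGHT: [hotel, india, hotel, hotel, foxtrot, india]
i=0: BASE=echo L=delta R=hotel all differ -> CONFLICT
i=1: L=foxtrot, R=india=BASE -> take LEFT -> foxtrot
i=2: BASE=bravo L=foxtrot R=hotel all differ -> CONFLICT
i=3: L=hotel R=hotel -> agree -> hotel
i=4: L=hotel=BASE, R=foxtrot -> take RIGHT -> foxtrot
i=5: L=bravo, R=india=BASE -> take LEFT -> bravo

Answer: <<<<<<< LEFT
delta
=======
hotel
>>>>>>> RIGHT
foxtrot
<<<<<<< LEFT
foxtrot
=======
hotel
>>>>>>> RIGHT
hotel
foxtrot
bravo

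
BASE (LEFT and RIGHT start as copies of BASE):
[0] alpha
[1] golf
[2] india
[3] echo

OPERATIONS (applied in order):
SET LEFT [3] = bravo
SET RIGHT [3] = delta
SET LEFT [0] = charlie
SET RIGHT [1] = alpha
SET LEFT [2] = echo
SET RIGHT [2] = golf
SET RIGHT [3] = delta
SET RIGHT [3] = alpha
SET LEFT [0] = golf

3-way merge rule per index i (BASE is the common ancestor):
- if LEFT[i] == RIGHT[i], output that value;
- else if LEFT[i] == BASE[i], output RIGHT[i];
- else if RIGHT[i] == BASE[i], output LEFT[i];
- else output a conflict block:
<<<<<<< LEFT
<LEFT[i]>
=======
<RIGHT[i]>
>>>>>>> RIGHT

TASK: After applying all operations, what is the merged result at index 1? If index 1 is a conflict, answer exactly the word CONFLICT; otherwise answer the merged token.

Answer: alpha

Derivation:
Final LEFT:  [golf, golf, echo, bravo]
Final RIGHT: [alpha, alpha, golf, alpha]
i=0: L=golf, R=alpha=BASE -> take LEFT -> golf
i=1: L=golf=BASE, R=alpha -> take RIGHT -> alpha
i=2: BASE=india L=echo R=golf all differ -> CONFLICT
i=3: BASE=echo L=bravo R=alpha all differ -> CONFLICT
Index 1 -> alpha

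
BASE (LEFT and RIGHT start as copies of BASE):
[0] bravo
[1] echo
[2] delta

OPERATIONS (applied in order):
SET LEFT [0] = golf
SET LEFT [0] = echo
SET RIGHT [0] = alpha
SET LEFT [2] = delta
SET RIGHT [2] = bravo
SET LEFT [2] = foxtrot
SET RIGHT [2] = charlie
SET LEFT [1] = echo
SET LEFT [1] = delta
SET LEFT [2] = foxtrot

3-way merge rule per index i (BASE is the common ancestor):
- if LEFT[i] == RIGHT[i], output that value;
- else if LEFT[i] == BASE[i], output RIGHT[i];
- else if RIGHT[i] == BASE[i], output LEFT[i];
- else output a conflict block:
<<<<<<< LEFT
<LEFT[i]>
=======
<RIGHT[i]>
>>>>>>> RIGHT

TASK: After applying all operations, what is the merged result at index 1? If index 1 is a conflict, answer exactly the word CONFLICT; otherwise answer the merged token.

Final LEFT:  [echo, delta, foxtrot]
Final RIGHT: [alpha, echo, charlie]
i=0: BASE=bravo L=echo R=alpha all differ -> CONFLICT
i=1: L=delta, R=echo=BASE -> take LEFT -> delta
i=2: BASE=delta L=foxtrot R=charlie all differ -> CONFLICT
Index 1 -> delta

Answer: delta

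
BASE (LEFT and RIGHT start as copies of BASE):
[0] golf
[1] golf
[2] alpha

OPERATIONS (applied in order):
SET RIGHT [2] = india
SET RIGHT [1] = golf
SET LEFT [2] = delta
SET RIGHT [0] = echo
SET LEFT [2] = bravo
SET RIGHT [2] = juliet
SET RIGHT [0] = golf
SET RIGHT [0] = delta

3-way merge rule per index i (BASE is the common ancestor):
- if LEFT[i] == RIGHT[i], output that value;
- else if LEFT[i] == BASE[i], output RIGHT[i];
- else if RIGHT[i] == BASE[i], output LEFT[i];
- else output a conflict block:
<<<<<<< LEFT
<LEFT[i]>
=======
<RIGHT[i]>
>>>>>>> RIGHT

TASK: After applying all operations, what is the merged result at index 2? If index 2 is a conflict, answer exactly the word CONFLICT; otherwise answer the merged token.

Answer: CONFLICT

Derivation:
Final LEFT:  [golf, golf, bravo]
Final RIGHT: [delta, golf, juliet]
i=0: L=golf=BASE, R=delta -> take RIGHT -> delta
i=1: L=golf R=golf -> agree -> golf
i=2: BASE=alpha L=bravo R=juliet all differ -> CONFLICT
Index 2 -> CONFLICT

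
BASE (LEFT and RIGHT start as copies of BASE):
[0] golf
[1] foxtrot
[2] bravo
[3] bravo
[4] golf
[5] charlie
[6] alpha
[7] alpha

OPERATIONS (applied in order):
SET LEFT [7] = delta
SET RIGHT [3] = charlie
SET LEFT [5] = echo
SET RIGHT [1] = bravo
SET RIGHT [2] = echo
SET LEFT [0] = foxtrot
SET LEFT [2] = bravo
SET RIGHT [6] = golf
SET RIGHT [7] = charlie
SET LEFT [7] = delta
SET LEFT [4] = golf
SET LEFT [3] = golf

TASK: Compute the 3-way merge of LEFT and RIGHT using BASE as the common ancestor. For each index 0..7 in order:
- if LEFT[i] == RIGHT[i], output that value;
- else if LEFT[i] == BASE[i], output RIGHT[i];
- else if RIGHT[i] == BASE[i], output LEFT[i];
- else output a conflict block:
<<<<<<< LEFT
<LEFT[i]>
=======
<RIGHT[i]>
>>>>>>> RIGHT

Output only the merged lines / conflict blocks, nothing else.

Answer: foxtrot
bravo
echo
<<<<<<< LEFT
golf
=======
charlie
>>>>>>> RIGHT
golf
echo
golf
<<<<<<< LEFT
delta
=======
charlie
>>>>>>> RIGHT

Derivation:
Final LEFT:  [foxtrot, foxtrot, bravo, golf, golf, echo, alpha, delta]
Final RIGHT: [golf, bravo, echo, charlie, golf, charlie, golf, charlie]
i=0: L=foxtrot, R=golf=BASE -> take LEFT -> foxtrot
i=1: L=foxtrot=BASE, R=bravo -> take RIGHT -> bravo
i=2: L=bravo=BASE, R=echo -> take RIGHT -> echo
i=3: BASE=bravo L=golf R=charlie all differ -> CONFLICT
i=4: L=golf R=golf -> agree -> golf
i=5: L=echo, R=charlie=BASE -> take LEFT -> echo
i=6: L=alpha=BASE, R=golf -> take RIGHT -> golf
i=7: BASE=alpha L=delta R=charlie all differ -> CONFLICT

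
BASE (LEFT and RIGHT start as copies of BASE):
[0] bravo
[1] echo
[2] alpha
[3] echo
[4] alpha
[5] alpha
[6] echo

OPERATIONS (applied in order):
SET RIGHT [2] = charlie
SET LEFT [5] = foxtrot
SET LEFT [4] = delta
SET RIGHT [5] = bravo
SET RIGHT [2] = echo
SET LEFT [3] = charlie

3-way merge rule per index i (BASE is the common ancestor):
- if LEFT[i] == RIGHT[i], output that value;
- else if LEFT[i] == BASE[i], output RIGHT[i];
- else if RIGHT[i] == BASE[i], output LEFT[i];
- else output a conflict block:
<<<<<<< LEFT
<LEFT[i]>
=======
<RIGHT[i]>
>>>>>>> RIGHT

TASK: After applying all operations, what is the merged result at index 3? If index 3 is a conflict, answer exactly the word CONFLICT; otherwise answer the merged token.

Answer: charlie

Derivation:
Final LEFT:  [bravo, echo, alpha, charlie, delta, foxtrot, echo]
Final RIGHT: [bravo, echo, echo, echo, alpha, bravo, echo]
i=0: L=bravo R=bravo -> agree -> bravo
i=1: L=echo R=echo -> agree -> echo
i=2: L=alpha=BASE, R=echo -> take RIGHT -> echo
i=3: L=charlie, R=echo=BASE -> take LEFT -> charlie
i=4: L=delta, R=alpha=BASE -> take LEFT -> delta
i=5: BASE=alpha L=foxtrot R=bravo all differ -> CONFLICT
i=6: L=echo R=echo -> agree -> echo
Index 3 -> charlie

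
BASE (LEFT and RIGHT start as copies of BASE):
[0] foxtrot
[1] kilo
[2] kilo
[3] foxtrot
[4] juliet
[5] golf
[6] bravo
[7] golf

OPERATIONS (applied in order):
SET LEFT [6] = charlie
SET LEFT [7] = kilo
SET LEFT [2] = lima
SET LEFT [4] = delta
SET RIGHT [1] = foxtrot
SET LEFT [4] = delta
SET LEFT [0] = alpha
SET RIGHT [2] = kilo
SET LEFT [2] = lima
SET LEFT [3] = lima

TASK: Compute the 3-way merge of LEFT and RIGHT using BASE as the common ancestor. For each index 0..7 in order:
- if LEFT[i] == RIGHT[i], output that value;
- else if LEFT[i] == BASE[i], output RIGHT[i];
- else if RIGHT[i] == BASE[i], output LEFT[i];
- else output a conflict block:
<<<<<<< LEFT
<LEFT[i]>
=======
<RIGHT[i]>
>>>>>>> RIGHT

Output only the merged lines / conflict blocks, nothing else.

Answer: alpha
foxtrot
lima
lima
delta
golf
charlie
kilo

Derivation:
Final LEFT:  [alpha, kilo, lima, lima, delta, golf, charlie, kilo]
Final RIGHT: [foxtrot, foxtrot, kilo, foxtrot, juliet, golf, bravo, golf]
i=0: L=alpha, R=foxtrot=BASE -> take LEFT -> alpha
i=1: L=kilo=BASE, R=foxtrot -> take RIGHT -> foxtrot
i=2: L=lima, R=kilo=BASE -> take LEFT -> lima
i=3: L=lima, R=foxtrot=BASE -> take LEFT -> lima
i=4: L=delta, R=juliet=BASE -> take LEFT -> delta
i=5: L=golf R=golf -> agree -> golf
i=6: L=charlie, R=bravo=BASE -> take LEFT -> charlie
i=7: L=kilo, R=golf=BASE -> take LEFT -> kilo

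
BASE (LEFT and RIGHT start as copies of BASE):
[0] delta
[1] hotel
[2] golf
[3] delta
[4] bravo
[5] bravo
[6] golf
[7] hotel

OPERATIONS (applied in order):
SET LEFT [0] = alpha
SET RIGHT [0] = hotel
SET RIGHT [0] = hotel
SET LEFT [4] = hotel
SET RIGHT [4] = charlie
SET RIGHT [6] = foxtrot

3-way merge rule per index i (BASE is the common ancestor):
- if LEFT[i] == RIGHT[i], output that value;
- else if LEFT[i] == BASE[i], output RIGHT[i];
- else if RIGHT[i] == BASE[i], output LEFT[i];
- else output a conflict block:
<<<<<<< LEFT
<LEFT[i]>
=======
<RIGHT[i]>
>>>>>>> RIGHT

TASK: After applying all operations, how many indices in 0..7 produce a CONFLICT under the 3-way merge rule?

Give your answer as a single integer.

Final LEFT:  [alpha, hotel, golf, delta, hotel, bravo, golf, hotel]
Final RIGHT: [hotel, hotel, golf, delta, charlie, bravo, foxtrot, hotel]
i=0: BASE=delta L=alpha R=hotel all differ -> CONFLICT
i=1: L=hotel R=hotel -> agree -> hotel
i=2: L=golf R=golf -> agree -> golf
i=3: L=delta R=delta -> agree -> delta
i=4: BASE=bravo L=hotel R=charlie all differ -> CONFLICT
i=5: L=bravo R=bravo -> agree -> bravo
i=6: L=golf=BASE, R=foxtrot -> take RIGHT -> foxtrot
i=7: L=hotel R=hotel -> agree -> hotel
Conflict count: 2

Answer: 2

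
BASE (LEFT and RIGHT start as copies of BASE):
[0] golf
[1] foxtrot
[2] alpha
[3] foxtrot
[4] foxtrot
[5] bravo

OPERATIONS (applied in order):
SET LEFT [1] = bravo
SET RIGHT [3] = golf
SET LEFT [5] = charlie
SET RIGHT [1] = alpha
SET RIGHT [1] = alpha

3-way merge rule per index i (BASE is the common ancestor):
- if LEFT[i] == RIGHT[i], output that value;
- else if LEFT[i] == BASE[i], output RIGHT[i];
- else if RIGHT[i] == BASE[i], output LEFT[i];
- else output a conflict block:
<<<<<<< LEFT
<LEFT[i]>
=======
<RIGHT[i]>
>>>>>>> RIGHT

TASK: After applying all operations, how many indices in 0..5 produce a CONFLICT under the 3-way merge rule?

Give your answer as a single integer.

Answer: 1

Derivation:
Final LEFT:  [golf, bravo, alpha, foxtrot, foxtrot, charlie]
Final RIGHT: [golf, alpha, alpha, golf, foxtrot, bravo]
i=0: L=golf R=golf -> agree -> golf
i=1: BASE=foxtrot L=bravo R=alpha all differ -> CONFLICT
i=2: L=alpha R=alpha -> agree -> alpha
i=3: L=foxtrot=BASE, R=golf -> take RIGHT -> golf
i=4: L=foxtrot R=foxtrot -> agree -> foxtrot
i=5: L=charlie, R=bravo=BASE -> take LEFT -> charlie
Conflict count: 1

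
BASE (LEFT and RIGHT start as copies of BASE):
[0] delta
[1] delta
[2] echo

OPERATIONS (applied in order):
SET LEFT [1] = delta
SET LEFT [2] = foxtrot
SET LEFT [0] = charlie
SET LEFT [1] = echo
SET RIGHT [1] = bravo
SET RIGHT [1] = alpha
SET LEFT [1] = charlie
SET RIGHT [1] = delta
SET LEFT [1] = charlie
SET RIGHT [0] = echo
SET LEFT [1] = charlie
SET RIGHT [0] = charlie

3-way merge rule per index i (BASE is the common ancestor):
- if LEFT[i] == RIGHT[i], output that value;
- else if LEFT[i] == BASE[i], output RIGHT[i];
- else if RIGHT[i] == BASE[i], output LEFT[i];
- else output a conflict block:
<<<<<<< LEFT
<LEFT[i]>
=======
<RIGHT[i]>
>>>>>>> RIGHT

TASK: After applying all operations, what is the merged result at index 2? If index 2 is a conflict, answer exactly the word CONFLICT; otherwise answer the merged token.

Answer: foxtrot

Derivation:
Final LEFT:  [charlie, charlie, foxtrot]
Final RIGHT: [charlie, delta, echo]
i=0: L=charlie R=charlie -> agree -> charlie
i=1: L=charlie, R=delta=BASE -> take LEFT -> charlie
i=2: L=foxtrot, R=echo=BASE -> take LEFT -> foxtrot
Index 2 -> foxtrot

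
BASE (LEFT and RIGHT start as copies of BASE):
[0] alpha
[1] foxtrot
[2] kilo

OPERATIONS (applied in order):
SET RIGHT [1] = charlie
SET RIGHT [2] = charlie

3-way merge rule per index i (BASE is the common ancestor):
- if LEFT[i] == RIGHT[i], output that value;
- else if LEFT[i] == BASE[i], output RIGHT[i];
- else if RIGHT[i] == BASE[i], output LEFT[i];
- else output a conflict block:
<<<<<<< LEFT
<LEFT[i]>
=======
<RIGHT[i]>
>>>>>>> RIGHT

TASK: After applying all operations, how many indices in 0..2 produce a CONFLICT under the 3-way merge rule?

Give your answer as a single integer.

Answer: 0

Derivation:
Final LEFT:  [alpha, foxtrot, kilo]
Final RIGHT: [alpha, charlie, charlie]
i=0: L=alpha R=alpha -> agree -> alpha
i=1: L=foxtrot=BASE, R=charlie -> take RIGHT -> charlie
i=2: L=kilo=BASE, R=charlie -> take RIGHT -> charlie
Conflict count: 0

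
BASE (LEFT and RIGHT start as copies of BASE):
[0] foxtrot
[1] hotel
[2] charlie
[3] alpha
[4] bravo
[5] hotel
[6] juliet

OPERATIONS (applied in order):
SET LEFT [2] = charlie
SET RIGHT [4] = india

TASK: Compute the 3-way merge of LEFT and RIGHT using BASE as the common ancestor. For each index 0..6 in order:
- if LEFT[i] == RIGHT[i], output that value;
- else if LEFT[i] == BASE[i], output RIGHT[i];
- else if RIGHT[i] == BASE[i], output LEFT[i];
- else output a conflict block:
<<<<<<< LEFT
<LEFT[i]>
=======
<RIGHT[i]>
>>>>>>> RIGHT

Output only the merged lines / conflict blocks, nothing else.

Final LEFT:  [foxtrot, hotel, charlie, alpha, bravo, hotel, juliet]
Final RIGHT: [foxtrot, hotel, charlie, alpha, india, hotel, juliet]
i=0: L=foxtrot R=foxtrot -> agree -> foxtrot
i=1: L=hotel R=hotel -> agree -> hotel
i=2: L=charlie R=charlie -> agree -> charlie
i=3: L=alpha R=alpha -> agree -> alpha
i=4: L=bravo=BASE, R=india -> take RIGHT -> india
i=5: L=hotel R=hotel -> agree -> hotel
i=6: L=juliet R=juliet -> agree -> juliet

Answer: foxtrot
hotel
charlie
alpha
india
hotel
juliet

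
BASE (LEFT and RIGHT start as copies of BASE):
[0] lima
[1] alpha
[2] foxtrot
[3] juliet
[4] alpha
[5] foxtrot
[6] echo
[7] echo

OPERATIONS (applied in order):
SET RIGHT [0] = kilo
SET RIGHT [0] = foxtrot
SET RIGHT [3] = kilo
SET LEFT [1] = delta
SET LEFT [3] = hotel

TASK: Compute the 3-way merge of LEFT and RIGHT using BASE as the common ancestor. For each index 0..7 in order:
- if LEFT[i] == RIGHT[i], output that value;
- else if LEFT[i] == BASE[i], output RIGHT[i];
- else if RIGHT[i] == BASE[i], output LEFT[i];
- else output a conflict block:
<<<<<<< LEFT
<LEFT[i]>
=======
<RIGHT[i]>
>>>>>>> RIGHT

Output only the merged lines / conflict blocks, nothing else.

Final LEFT:  [lima, delta, foxtrot, hotel, alpha, foxtrot, echo, echo]
Final RIGHT: [foxtrot, alpha, foxtrot, kilo, alpha, foxtrot, echo, echo]
i=0: L=lima=BASE, R=foxtrot -> take RIGHT -> foxtrot
i=1: L=delta, R=alpha=BASE -> take LEFT -> delta
i=2: L=foxtrot R=foxtrot -> agree -> foxtrot
i=3: BASE=juliet L=hotel R=kilo all differ -> CONFLICT
i=4: L=alpha R=alpha -> agree -> alpha
i=5: L=foxtrot R=foxtrot -> agree -> foxtrot
i=6: L=echo R=echo -> agree -> echo
i=7: L=echo R=echo -> agree -> echo

Answer: foxtrot
delta
foxtrot
<<<<<<< LEFT
hotel
=======
kilo
>>>>>>> RIGHT
alpha
foxtrot
echo
echo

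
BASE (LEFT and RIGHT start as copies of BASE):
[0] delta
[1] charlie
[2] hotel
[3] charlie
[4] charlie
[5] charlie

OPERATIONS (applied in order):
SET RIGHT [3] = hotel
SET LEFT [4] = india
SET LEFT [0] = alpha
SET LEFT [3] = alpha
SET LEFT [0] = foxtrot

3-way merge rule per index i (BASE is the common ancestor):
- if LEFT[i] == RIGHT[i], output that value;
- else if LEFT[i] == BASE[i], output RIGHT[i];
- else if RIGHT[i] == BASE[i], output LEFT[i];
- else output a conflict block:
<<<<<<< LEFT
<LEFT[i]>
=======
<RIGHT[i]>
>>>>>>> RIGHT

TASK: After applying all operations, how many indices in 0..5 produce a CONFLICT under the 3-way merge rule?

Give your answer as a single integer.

Final LEFT:  [foxtrot, charlie, hotel, alpha, india, charlie]
Final RIGHT: [delta, charlie, hotel, hotel, charlie, charlie]
i=0: L=foxtrot, R=delta=BASE -> take LEFT -> foxtrot
i=1: L=charlie R=charlie -> agree -> charlie
i=2: L=hotel R=hotel -> agree -> hotel
i=3: BASE=charlie L=alpha R=hotel all differ -> CONFLICT
i=4: L=india, R=charlie=BASE -> take LEFT -> india
i=5: L=charlie R=charlie -> agree -> charlie
Conflict count: 1

Answer: 1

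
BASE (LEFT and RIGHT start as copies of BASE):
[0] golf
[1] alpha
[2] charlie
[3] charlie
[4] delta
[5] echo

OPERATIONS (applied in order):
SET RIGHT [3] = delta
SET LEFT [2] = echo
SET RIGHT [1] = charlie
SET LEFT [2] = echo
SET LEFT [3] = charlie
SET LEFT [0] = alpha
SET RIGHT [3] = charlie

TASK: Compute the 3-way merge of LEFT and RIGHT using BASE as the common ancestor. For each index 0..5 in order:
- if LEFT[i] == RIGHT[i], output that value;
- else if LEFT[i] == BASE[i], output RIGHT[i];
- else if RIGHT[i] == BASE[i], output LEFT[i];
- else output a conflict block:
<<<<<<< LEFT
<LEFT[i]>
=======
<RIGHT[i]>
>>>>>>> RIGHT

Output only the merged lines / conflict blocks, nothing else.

Final LEFT:  [alpha, alpha, echo, charlie, delta, echo]
Final RIGHT: [golf, charlie, charlie, charlie, delta, echo]
i=0: L=alpha, R=golf=BASE -> take LEFT -> alpha
i=1: L=alpha=BASE, R=charlie -> take RIGHT -> charlie
i=2: L=echo, R=charlie=BASE -> take LEFT -> echo
i=3: L=charlie R=charlie -> agree -> charlie
i=4: L=delta R=delta -> agree -> delta
i=5: L=echo R=echo -> agree -> echo

Answer: alpha
charlie
echo
charlie
delta
echo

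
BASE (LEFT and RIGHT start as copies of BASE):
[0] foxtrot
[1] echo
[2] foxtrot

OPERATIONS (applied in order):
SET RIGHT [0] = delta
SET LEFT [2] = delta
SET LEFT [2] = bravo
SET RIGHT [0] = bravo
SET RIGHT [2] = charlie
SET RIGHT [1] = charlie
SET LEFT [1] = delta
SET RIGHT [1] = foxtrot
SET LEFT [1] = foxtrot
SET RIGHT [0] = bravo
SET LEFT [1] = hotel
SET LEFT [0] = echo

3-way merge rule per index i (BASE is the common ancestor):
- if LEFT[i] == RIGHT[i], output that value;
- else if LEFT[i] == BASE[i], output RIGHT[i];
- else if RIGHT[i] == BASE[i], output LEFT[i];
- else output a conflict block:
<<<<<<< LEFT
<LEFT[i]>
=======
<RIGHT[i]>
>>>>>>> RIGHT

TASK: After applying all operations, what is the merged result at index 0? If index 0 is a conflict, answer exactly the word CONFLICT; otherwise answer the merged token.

Answer: CONFLICT

Derivation:
Final LEFT:  [echo, hotel, bravo]
Final RIGHT: [bravo, foxtrot, charlie]
i=0: BASE=foxtrot L=echo R=bravo all differ -> CONFLICT
i=1: BASE=echo L=hotel R=foxtrot all differ -> CONFLICT
i=2: BASE=foxtrot L=bravo R=charlie all differ -> CONFLICT
Index 0 -> CONFLICT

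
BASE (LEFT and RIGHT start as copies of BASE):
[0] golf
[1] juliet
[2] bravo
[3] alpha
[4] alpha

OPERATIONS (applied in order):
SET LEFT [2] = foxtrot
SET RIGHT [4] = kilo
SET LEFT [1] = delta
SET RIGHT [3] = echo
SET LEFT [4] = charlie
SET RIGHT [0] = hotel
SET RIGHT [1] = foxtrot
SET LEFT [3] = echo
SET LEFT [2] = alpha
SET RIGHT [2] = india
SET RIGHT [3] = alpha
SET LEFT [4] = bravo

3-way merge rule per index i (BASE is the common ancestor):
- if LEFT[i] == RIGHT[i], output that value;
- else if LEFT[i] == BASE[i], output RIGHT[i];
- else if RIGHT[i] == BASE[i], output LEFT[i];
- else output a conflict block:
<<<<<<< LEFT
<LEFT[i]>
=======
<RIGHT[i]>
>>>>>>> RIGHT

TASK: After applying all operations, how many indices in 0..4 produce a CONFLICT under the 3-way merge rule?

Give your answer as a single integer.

Answer: 3

Derivation:
Final LEFT:  [golf, delta, alpha, echo, bravo]
Final RIGHT: [hotel, foxtrot, india, alpha, kilo]
i=0: L=golf=BASE, R=hotel -> take RIGHT -> hotel
i=1: BASE=juliet L=delta R=foxtrot all differ -> CONFLICT
i=2: BASE=bravo L=alpha R=india all differ -> CONFLICT
i=3: L=echo, R=alpha=BASE -> take LEFT -> echo
i=4: BASE=alpha L=bravo R=kilo all differ -> CONFLICT
Conflict count: 3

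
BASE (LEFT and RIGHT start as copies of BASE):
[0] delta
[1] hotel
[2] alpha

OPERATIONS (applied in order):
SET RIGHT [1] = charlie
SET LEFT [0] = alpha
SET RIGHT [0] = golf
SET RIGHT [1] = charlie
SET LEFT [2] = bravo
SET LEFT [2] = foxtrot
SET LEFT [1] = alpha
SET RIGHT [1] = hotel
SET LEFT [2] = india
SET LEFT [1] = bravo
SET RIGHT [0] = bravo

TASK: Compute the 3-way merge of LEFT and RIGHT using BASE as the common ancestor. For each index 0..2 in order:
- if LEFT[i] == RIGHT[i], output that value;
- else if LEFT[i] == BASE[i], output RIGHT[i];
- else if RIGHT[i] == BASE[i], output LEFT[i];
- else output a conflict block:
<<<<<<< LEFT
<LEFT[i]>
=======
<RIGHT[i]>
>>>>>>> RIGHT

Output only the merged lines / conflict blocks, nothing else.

Final LEFT:  [alpha, bravo, india]
Final RIGHT: [bravo, hotel, alpha]
i=0: BASE=delta L=alpha R=bravo all differ -> CONFLICT
i=1: L=bravo, R=hotel=BASE -> take LEFT -> bravo
i=2: L=india, R=alpha=BASE -> take LEFT -> india

Answer: <<<<<<< LEFT
alpha
=======
bravo
>>>>>>> RIGHT
bravo
india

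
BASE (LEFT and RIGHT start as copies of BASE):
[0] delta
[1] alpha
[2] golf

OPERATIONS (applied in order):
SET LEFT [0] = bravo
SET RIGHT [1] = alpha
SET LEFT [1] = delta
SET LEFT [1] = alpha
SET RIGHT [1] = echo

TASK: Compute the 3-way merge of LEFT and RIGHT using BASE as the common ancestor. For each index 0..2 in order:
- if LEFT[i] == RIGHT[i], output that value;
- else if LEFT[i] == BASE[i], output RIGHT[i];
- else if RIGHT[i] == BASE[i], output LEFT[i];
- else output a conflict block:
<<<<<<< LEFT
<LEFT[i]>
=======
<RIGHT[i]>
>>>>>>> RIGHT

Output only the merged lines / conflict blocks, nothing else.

Final LEFT:  [bravo, alpha, golf]
Final RIGHT: [delta, echo, golf]
i=0: L=bravo, R=delta=BASE -> take LEFT -> bravo
i=1: L=alpha=BASE, R=echo -> take RIGHT -> echo
i=2: L=golf R=golf -> agree -> golf

Answer: bravo
echo
golf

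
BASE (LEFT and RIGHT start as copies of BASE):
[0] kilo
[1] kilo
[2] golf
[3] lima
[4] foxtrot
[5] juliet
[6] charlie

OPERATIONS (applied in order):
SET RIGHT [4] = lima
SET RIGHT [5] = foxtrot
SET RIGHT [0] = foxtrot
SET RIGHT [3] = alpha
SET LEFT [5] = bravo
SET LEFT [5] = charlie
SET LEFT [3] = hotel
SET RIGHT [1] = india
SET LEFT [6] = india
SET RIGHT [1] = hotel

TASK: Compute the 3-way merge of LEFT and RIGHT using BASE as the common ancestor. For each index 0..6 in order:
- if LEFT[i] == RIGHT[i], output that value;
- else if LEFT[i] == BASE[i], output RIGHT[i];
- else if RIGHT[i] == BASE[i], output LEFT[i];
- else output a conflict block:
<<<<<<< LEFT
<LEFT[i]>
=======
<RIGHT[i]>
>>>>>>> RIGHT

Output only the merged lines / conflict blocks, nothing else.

Final LEFT:  [kilo, kilo, golf, hotel, foxtrot, charlie, india]
Final RIGHT: [foxtrot, hotel, golf, alpha, lima, foxtrot, charlie]
i=0: L=kilo=BASE, R=foxtrot -> take RIGHT -> foxtrot
i=1: L=kilo=BASE, R=hotel -> take RIGHT -> hotel
i=2: L=golf R=golf -> agree -> golf
i=3: BASE=lima L=hotel R=alpha all differ -> CONFLICT
i=4: L=foxtrot=BASE, R=lima -> take RIGHT -> lima
i=5: BASE=juliet L=charlie R=foxtrot all differ -> CONFLICT
i=6: L=india, R=charlie=BASE -> take LEFT -> india

Answer: foxtrot
hotel
golf
<<<<<<< LEFT
hotel
=======
alpha
>>>>>>> RIGHT
lima
<<<<<<< LEFT
charlie
=======
foxtrot
>>>>>>> RIGHT
india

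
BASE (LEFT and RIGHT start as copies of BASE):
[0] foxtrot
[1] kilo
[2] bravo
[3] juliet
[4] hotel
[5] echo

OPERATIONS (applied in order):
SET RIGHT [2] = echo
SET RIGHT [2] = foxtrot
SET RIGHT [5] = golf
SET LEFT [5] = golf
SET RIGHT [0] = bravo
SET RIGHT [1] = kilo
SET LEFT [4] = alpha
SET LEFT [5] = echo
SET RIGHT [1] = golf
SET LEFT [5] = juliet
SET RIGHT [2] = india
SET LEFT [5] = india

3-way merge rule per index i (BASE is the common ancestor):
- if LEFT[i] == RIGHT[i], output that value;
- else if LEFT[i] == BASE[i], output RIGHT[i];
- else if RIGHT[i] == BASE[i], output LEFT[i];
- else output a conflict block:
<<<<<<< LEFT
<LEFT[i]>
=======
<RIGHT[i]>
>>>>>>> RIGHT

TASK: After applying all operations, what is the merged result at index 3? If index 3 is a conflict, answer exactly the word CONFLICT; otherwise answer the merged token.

Final LEFT:  [foxtrot, kilo, bravo, juliet, alpha, india]
Final RIGHT: [bravo, golf, india, juliet, hotel, golf]
i=0: L=foxtrot=BASE, R=bravo -> take RIGHT -> bravo
i=1: L=kilo=BASE, R=golf -> take RIGHT -> golf
i=2: L=bravo=BASE, R=india -> take RIGHT -> india
i=3: L=juliet R=juliet -> agree -> juliet
i=4: L=alpha, R=hotel=BASE -> take LEFT -> alpha
i=5: BASE=echo L=india R=golf all differ -> CONFLICT
Index 3 -> juliet

Answer: juliet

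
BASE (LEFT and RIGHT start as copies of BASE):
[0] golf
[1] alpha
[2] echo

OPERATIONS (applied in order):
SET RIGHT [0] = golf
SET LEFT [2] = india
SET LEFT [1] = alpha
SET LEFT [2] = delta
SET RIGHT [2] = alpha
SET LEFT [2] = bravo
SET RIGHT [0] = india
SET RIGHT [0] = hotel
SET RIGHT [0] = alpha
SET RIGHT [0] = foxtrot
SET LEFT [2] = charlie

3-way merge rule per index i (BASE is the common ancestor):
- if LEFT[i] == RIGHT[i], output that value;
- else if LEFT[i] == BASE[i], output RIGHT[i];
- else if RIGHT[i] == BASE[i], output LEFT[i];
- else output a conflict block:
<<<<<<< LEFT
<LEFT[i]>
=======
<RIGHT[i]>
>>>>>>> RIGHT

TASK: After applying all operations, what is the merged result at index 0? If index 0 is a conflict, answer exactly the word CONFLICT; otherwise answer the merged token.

Final LEFT:  [golf, alpha, charlie]
Final RIGHT: [foxtrot, alpha, alpha]
i=0: L=golf=BASE, R=foxtrot -> take RIGHT -> foxtrot
i=1: L=alpha R=alpha -> agree -> alpha
i=2: BASE=echo L=charlie R=alpha all differ -> CONFLICT
Index 0 -> foxtrot

Answer: foxtrot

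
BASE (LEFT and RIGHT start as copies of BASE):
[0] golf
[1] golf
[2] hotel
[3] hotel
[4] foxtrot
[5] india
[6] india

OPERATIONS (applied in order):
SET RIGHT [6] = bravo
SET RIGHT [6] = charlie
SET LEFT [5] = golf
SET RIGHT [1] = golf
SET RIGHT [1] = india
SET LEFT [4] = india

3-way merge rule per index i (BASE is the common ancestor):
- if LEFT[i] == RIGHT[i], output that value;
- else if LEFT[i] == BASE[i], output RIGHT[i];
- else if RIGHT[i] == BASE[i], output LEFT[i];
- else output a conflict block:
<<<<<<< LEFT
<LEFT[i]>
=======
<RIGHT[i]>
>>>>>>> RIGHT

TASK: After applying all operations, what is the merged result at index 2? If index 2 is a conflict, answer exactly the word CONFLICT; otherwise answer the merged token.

Final LEFT:  [golf, golf, hotel, hotel, india, golf, india]
Final RIGHT: [golf, india, hotel, hotel, foxtrot, india, charlie]
i=0: L=golf R=golf -> agree -> golf
i=1: L=golf=BASE, R=india -> take RIGHT -> india
i=2: L=hotel R=hotel -> agree -> hotel
i=3: L=hotel R=hotel -> agree -> hotel
i=4: L=india, R=foxtrot=BASE -> take LEFT -> india
i=5: L=golf, R=india=BASE -> take LEFT -> golf
i=6: L=india=BASE, R=charlie -> take RIGHT -> charlie
Index 2 -> hotel

Answer: hotel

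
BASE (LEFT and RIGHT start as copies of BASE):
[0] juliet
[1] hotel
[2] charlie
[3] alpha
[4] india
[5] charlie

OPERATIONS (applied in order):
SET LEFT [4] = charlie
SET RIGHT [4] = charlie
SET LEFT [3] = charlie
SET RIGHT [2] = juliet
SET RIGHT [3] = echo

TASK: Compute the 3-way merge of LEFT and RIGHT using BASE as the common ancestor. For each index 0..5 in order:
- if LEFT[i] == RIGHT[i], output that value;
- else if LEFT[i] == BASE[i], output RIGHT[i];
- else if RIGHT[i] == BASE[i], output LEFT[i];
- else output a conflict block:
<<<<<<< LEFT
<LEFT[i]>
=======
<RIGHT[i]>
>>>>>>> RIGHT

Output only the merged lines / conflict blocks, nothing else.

Final LEFT:  [juliet, hotel, charlie, charlie, charlie, charlie]
Final RIGHT: [juliet, hotel, juliet, echo, charlie, charlie]
i=0: L=juliet R=juliet -> agree -> juliet
i=1: L=hotel R=hotel -> agree -> hotel
i=2: L=charlie=BASE, R=juliet -> take RIGHT -> juliet
i=3: BASE=alpha L=charlie R=echo all differ -> CONFLICT
i=4: L=charlie R=charlie -> agree -> charlie
i=5: L=charlie R=charlie -> agree -> charlie

Answer: juliet
hotel
juliet
<<<<<<< LEFT
charlie
=======
echo
>>>>>>> RIGHT
charlie
charlie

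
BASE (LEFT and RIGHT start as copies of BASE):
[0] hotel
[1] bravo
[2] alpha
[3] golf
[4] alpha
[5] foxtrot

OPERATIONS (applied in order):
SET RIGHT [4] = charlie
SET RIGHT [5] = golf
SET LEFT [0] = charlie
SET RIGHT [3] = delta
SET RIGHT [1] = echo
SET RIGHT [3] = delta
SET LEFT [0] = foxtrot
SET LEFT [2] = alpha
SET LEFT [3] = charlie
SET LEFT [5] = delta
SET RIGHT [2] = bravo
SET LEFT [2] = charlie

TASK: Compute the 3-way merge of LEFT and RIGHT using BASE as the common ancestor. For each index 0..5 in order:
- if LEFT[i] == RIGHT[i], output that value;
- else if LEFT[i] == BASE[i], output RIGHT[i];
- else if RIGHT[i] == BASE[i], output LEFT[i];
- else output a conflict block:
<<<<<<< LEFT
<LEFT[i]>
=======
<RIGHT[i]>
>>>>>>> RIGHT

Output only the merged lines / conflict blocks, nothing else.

Final LEFT:  [foxtrot, bravo, charlie, charlie, alpha, delta]
Final RIGHT: [hotel, echo, bravo, delta, charlie, golf]
i=0: L=foxtrot, R=hotel=BASE -> take LEFT -> foxtrot
i=1: L=bravo=BASE, R=echo -> take RIGHT -> echo
i=2: BASE=alpha L=charlie R=bravo all differ -> CONFLICT
i=3: BASE=golf L=charlie R=delta all differ -> CONFLICT
i=4: L=alpha=BASE, R=charlie -> take RIGHT -> charlie
i=5: BASE=foxtrot L=delta R=golf all differ -> CONFLICT

Answer: foxtrot
echo
<<<<<<< LEFT
charlie
=======
bravo
>>>>>>> RIGHT
<<<<<<< LEFT
charlie
=======
delta
>>>>>>> RIGHT
charlie
<<<<<<< LEFT
delta
=======
golf
>>>>>>> RIGHT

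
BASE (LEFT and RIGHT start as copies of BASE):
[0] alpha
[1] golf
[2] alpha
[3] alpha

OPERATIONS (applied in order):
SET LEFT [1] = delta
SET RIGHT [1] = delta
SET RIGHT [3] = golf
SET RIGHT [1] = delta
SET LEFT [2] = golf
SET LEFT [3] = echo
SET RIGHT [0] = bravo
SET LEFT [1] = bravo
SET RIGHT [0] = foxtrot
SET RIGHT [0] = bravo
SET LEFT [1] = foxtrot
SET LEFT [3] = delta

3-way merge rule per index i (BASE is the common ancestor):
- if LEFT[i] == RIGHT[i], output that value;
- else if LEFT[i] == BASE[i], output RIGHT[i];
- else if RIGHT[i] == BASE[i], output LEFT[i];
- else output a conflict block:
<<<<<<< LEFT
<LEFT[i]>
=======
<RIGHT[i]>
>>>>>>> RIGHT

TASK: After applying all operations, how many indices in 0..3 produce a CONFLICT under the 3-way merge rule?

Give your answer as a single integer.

Answer: 2

Derivation:
Final LEFT:  [alpha, foxtrot, golf, delta]
Final RIGHT: [bravo, delta, alpha, golf]
i=0: L=alpha=BASE, R=bravo -> take RIGHT -> bravo
i=1: BASE=golf L=foxtrot R=delta all differ -> CONFLICT
i=2: L=golf, R=alpha=BASE -> take LEFT -> golf
i=3: BASE=alpha L=delta R=golf all differ -> CONFLICT
Conflict count: 2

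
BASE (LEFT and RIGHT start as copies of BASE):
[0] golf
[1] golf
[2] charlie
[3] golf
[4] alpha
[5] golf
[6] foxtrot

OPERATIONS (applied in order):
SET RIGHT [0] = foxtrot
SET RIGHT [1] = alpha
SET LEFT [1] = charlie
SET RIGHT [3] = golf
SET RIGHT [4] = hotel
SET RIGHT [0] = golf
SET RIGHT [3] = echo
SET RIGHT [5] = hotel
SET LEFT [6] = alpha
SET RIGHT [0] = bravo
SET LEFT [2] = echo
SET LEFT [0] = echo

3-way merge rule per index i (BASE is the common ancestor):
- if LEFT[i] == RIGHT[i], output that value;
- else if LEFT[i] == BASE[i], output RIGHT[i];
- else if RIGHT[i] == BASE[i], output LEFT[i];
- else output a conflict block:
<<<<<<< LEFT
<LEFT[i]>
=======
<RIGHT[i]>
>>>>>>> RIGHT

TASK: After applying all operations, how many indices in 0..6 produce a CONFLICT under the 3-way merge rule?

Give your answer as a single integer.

Final LEFT:  [echo, charlie, echo, golf, alpha, golf, alpha]
Final RIGHT: [bravo, alpha, charlie, echo, hotel, hotel, foxtrot]
i=0: BASE=golf L=echo R=bravo all differ -> CONFLICT
i=1: BASE=golf L=charlie R=alpha all differ -> CONFLICT
i=2: L=echo, R=charlie=BASE -> take LEFT -> echo
i=3: L=golf=BASE, R=echo -> take RIGHT -> echo
i=4: L=alpha=BASE, R=hotel -> take RIGHT -> hotel
i=5: L=golf=BASE, R=hotel -> take RIGHT -> hotel
i=6: L=alpha, R=foxtrot=BASE -> take LEFT -> alpha
Conflict count: 2

Answer: 2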